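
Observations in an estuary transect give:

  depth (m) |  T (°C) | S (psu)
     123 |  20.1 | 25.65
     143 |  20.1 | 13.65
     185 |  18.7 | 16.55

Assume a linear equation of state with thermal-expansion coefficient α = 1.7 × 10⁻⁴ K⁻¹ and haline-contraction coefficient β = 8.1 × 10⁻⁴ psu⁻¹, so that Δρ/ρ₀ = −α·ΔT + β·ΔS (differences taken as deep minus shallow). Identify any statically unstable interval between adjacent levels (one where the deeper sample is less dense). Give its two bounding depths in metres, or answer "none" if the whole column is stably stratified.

Evaluate Δρ/ρ₀ = −αΔT + βΔS across each adjacent pair:
  123–143 m: −αΔT+βΔS = −(1.7 × 10⁻⁴)(+0.0)+(8.1 × 10⁻⁴)(-12.00) = -9.7 × 10⁻³ → UNSTABLE
  143–185 m: −αΔT+βΔS = −(1.7 × 10⁻⁴)(-1.4)+(8.1 × 10⁻⁴)(+2.90) = 2.6 × 10⁻³ → stable
The 123–143 m interval has Δρ < 0: lighter water underlies denser water.

123–143 m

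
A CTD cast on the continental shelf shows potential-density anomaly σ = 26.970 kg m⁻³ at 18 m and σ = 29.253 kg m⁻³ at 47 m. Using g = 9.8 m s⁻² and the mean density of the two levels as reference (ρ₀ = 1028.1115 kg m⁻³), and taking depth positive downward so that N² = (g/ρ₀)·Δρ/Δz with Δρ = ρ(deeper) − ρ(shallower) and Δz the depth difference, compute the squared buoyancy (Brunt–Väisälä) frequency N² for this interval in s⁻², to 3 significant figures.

7.50 × 10⁻⁴ s⁻²

Δρ = 1029.253 − 1026.970 = 2.283 kg m⁻³ over Δz = 47 − 18 = 29 m.
N² = (9.8/1028.1115) × (2.283/29) = 7.5040 × 10⁻⁴ s⁻² ≈ 7.50 × 10⁻⁴ s⁻².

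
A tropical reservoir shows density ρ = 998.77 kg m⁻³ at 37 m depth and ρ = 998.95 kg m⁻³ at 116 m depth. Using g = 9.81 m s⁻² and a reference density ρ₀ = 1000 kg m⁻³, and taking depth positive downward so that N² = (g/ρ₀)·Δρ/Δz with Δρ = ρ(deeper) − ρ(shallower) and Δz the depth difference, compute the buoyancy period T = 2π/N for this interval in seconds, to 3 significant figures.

1.33 × 10³ s

Δρ = 998.95 − 998.77 = 0.18 kg m⁻³ over Δz = 116 − 37 = 79 m.
N² = (9.81/1000) × (0.18/79) = 2.2352 × 10⁻⁵ s⁻².
N = √(2.2352 × 10⁻⁵) = 4.7278 × 10⁻³ rad s⁻¹, so T = 2π/N = 1.3290 × 10³ s ≈ 1.33 × 10³ s.
N² > 0, so the interval is statically stable.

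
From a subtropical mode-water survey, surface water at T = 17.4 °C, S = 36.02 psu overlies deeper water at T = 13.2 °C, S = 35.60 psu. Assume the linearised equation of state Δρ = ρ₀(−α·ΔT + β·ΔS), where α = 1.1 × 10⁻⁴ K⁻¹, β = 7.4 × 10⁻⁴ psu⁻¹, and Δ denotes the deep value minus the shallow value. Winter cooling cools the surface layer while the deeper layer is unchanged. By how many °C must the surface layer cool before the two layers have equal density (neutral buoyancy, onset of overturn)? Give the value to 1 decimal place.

Neutral buoyancy requires Δρ = 0, i.e. −α(T_deep − T_surf′) + β(S_deep − S_surf) = 0.
T_surf′ = T_deep − (β/α)·ΔS = 13.2 − (7.4 × 10⁻⁴/1.1 × 10⁻⁴)·(-0.42) = 16.025 °C.
Cooling required: 17.4 − (16.025) = 1.375 °C.

1.4 °C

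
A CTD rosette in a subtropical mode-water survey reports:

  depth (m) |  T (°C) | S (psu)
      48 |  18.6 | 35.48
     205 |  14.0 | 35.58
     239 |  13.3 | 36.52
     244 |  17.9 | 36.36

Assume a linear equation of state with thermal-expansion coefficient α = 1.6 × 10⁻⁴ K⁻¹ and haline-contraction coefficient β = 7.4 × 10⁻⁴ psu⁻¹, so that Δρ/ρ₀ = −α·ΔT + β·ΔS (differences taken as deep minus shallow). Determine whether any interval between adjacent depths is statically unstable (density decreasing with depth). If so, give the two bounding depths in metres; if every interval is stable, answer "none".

Evaluate Δρ/ρ₀ = −αΔT + βΔS across each adjacent pair:
  48–205 m: −αΔT+βΔS = −(1.6 × 10⁻⁴)(-4.6)+(7.4 × 10⁻⁴)(+0.10) = 8.1 × 10⁻⁴ → stable
  205–239 m: −αΔT+βΔS = −(1.6 × 10⁻⁴)(-0.7)+(7.4 × 10⁻⁴)(+0.94) = 8.1 × 10⁻⁴ → stable
  239–244 m: −αΔT+βΔS = −(1.6 × 10⁻⁴)(+4.6)+(7.4 × 10⁻⁴)(-0.16) = -8.5 × 10⁻⁴ → UNSTABLE
The 239–244 m interval has Δρ < 0: lighter water underlies denser water.

239–244 m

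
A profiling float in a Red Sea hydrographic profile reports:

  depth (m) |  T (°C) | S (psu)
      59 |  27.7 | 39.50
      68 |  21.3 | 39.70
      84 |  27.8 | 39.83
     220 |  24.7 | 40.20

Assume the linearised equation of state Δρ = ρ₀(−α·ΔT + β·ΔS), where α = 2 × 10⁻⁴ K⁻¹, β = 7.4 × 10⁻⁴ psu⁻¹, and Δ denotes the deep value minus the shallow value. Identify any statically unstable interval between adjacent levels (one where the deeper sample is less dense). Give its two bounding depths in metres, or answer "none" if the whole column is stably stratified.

68–84 m

Evaluate Δρ/ρ₀ = −αΔT + βΔS across each adjacent pair:
  59–68 m: −αΔT+βΔS = −(2 × 10⁻⁴)(-6.4)+(7.4 × 10⁻⁴)(+0.20) = 1.4 × 10⁻³ → stable
  68–84 m: −αΔT+βΔS = −(2 × 10⁻⁴)(+6.5)+(7.4 × 10⁻⁴)(+0.13) = -1.2 × 10⁻³ → UNSTABLE
  84–220 m: −αΔT+βΔS = −(2 × 10⁻⁴)(-3.1)+(7.4 × 10⁻⁴)(+0.37) = 8.9 × 10⁻⁴ → stable
The 68–84 m interval has Δρ < 0: lighter water underlies denser water.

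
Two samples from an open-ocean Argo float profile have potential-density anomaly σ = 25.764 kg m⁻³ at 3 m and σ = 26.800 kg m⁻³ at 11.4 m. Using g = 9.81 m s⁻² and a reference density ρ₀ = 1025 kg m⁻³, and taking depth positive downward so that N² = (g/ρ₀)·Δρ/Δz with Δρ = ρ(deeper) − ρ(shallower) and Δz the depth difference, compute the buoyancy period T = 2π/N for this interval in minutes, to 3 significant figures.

Δρ = 1026.800 − 1025.764 = 1.036 kg m⁻³ over Δz = 11.4 − 3 = 8.4 m.
N² = (9.81/1025) × (1.036/8.4) = 1.1804 × 10⁻³ s⁻².
N = √(1.1804 × 10⁻³) = 0.034357 rad s⁻¹, so T = 2π/N = 182.88 s = 3.0480 min ≈ 3.05 min.
A positive N² confirms static stability across the interval.

3.05 min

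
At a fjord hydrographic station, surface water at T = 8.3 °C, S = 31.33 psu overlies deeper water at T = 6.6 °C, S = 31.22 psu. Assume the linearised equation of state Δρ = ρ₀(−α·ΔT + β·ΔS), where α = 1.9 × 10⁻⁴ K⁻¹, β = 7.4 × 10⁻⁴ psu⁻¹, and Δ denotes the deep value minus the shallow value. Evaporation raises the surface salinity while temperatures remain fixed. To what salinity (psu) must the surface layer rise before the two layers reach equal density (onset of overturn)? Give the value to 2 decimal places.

31.66 psu

Neutral buoyancy requires −α(T_deep − T_surf) + β(S_deep − S_surf′) = 0.
S_surf′ = S_deep − (α/β)·ΔT = 31.22 − (1.9 × 10⁻⁴/7.4 × 10⁻⁴)·(-1.7) = 31.6565 psu.
Increase required: 31.6565 − 31.33 = 0.3265 psu.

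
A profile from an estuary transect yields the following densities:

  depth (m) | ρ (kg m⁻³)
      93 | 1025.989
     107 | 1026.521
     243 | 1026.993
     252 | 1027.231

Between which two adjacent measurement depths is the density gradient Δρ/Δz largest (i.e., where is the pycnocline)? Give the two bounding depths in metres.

Compute the density gradient over each adjacent pair:
  93–107 m: Δρ/Δz = 0.532/14 = 0.038 kg m⁻⁴
  107–243 m: Δρ/Δz = 0.472/136 = 3.5 × 10⁻³ kg m⁻⁴
  243–252 m: Δρ/Δz = 0.238/9 = 0.026 kg m⁻⁴
The largest gradient is in the 93–107 m interval — the pycnocline.

93–107 m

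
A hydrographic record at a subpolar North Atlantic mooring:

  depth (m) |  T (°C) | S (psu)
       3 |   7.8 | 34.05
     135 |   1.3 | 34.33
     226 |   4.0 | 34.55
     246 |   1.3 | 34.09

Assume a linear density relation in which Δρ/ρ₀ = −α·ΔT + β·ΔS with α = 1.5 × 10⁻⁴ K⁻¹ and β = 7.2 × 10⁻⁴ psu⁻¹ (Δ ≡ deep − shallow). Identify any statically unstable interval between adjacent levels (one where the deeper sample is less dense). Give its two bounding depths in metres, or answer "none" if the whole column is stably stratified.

135–226 m

Evaluate Δρ/ρ₀ = −αΔT + βΔS across each adjacent pair:
  3–135 m: −αΔT+βΔS = −(1.5 × 10⁻⁴)(-6.5)+(7.2 × 10⁻⁴)(+0.28) = 1.2 × 10⁻³ → stable
  135–226 m: −αΔT+βΔS = −(1.5 × 10⁻⁴)(+2.7)+(7.2 × 10⁻⁴)(+0.22) = -2.5 × 10⁻⁴ → UNSTABLE
  226–246 m: −αΔT+βΔS = −(1.5 × 10⁻⁴)(-2.7)+(7.2 × 10⁻⁴)(-0.46) = 7.4 × 10⁻⁵ → stable
The 135–226 m interval has Δρ < 0: lighter water underlies denser water.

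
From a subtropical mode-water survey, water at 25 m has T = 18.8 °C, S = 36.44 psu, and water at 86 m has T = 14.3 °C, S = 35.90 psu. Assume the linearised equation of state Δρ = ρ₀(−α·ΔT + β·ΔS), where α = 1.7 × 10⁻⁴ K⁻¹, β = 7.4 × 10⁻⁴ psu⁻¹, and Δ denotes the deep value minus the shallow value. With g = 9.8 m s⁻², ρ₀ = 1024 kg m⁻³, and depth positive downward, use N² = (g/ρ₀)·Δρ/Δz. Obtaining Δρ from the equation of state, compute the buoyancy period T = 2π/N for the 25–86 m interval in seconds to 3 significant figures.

ΔT = -4.5 K, ΔS = -0.54 psu (deep − shallow).
Δρ/ρ₀ = −αΔT + βΔS = 7.65 × 10⁻⁴ − 3.996 × 10⁻⁴ = 3.654 × 10⁻⁴, so Δρ ≈ 0.3742 kg m⁻³.
N² = (g/ρ₀)·Δρ/Δz = g·(Δρ/ρ₀)/Δz = 9.8 × 3.654 × 10⁻⁴ / 61 = 5.8704 × 10⁻⁵ s⁻².
N = √(5.8704 × 10⁻⁵) = 7.6619 × 10⁻³ rad s⁻¹ → T = 2π/N = 820.06 s ≈ 820 s.

820 s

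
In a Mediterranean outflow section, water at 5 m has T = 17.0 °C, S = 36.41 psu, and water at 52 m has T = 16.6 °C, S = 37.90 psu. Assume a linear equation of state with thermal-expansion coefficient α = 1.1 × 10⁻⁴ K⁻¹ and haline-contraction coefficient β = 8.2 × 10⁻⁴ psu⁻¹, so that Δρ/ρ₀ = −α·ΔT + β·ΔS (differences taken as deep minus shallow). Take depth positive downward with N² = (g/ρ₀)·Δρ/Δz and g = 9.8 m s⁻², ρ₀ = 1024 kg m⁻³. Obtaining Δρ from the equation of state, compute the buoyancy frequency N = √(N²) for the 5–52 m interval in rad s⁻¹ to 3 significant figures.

ΔT = -0.4 K, ΔS = +1.49 psu (deep − shallow).
Δρ/ρ₀ = −αΔT + βΔS = 4.40 × 10⁻⁵ + 1.2218 × 10⁻³ = 1.2658 × 10⁻³, so Δρ ≈ 1.296 kg m⁻³.
N² = (g/ρ₀)·Δρ/Δz = g·(Δρ/ρ₀)/Δz = 9.8 × 1.2658 × 10⁻³ / 47 = 2.6393 × 10⁻⁴ s⁻².
N = √(2.6393 × 10⁻⁴) = 0.016246 rad s⁻¹ ≈ 0.0162 rad s⁻¹.

0.0162 rad s⁻¹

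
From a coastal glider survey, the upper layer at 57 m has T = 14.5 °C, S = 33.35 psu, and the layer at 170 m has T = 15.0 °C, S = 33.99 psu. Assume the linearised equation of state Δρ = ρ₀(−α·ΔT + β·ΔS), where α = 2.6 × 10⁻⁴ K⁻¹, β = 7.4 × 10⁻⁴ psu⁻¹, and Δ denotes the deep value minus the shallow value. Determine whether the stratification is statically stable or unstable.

stable

ΔT = 15.0 − 14.5 = +0.5 K and ΔS = 33.99 − 33.35 = +0.64 psu (deep − shallow).
−αΔT = -1.30 × 10⁻⁴; βΔS = 4.736 × 10⁻⁴; sum Δρ/ρ₀ = 3.436 × 10⁻⁴.
Δρ/ρ₀ > 0, so Δρ > 0: deeper water is denser → statically stable.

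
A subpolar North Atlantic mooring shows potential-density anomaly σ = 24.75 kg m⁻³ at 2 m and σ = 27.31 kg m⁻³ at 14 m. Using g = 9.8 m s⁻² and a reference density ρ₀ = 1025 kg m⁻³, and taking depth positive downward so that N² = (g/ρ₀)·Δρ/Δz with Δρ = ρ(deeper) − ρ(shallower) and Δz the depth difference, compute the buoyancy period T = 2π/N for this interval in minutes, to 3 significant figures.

Δρ = 1027.31 − 1024.75 = 2.56 kg m⁻³ over Δz = 14 − 2 = 12 m.
N² = (9.8/1025) × (2.56/12) = 2.0397 × 10⁻³ s⁻².
N = √(2.0397 × 10⁻³) = 0.045163 rad s⁻¹, so T = 2π/N = 139.12 s = 2.3187 min ≈ 2.32 min.

2.32 min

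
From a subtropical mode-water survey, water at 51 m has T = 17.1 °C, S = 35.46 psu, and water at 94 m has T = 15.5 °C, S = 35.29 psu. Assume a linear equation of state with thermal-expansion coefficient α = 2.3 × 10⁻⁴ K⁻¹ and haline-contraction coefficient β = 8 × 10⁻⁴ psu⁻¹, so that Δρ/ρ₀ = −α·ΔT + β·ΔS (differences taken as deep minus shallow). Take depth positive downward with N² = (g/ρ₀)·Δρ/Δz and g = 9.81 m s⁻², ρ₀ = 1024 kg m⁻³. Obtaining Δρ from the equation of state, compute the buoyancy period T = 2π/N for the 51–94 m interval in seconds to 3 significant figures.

ΔT = -1.6 K, ΔS = -0.17 psu (deep − shallow).
Δρ/ρ₀ = −αΔT + βΔS = 3.68 × 10⁻⁴ − 1.36 × 10⁻⁴ = 2.32 × 10⁻⁴, so Δρ ≈ 0.2376 kg m⁻³.
N² = (g/ρ₀)·Δρ/Δz = g·(Δρ/ρ₀)/Δz = 9.81 × 2.32 × 10⁻⁴ / 43 = 5.2928 × 10⁻⁵ s⁻².
N = √(5.2928 × 10⁻⁵) = 7.2752 × 10⁻³ rad s⁻¹ → T = 2π/N = 863.64 s ≈ 864 s.

864 s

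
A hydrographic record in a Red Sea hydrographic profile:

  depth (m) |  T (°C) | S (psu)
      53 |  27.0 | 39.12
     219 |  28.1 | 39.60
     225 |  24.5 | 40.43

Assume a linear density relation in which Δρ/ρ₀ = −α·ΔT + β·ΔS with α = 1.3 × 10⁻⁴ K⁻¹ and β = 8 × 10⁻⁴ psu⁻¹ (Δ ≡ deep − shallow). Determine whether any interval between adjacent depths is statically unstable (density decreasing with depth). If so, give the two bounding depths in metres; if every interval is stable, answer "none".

Evaluate Δρ/ρ₀ = −αΔT + βΔS across each adjacent pair:
  53–219 m: −αΔT+βΔS = −(1.3 × 10⁻⁴)(+1.1)+(8 × 10⁻⁴)(+0.48) = 2.4 × 10⁻⁴ → stable
  219–225 m: −αΔT+βΔS = −(1.3 × 10⁻⁴)(-3.6)+(8 × 10⁻⁴)(+0.83) = 1.1 × 10⁻³ → stable
Every interval has Δρ > 0: the column is stably stratified throughout.

none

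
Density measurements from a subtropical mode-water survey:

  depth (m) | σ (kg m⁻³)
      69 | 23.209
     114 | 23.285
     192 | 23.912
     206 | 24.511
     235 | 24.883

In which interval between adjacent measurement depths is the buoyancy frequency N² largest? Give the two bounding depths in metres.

192–206 m

Compute the density gradient over each adjacent pair:
  69–114 m: Δρ/Δz = 0.076/45 = 1.7 × 10⁻³ kg m⁻⁴
  114–192 m: Δρ/Δz = 0.627/78 = 8.0 × 10⁻³ kg m⁻⁴
  192–206 m: Δρ/Δz = 0.599/14 = 0.043 kg m⁻⁴
  206–235 m: Δρ/Δz = 0.372/29 = 0.013 kg m⁻⁴
The largest gradient is in the 192–206 m interval — the pycnocline.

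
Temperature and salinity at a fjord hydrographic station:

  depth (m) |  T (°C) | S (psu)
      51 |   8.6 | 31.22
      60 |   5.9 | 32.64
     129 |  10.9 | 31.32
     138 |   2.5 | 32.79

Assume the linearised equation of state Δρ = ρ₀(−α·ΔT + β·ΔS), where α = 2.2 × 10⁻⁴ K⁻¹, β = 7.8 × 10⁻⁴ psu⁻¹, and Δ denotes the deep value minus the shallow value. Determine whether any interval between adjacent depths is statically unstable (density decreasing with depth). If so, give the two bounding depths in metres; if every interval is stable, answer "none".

Evaluate Δρ/ρ₀ = −αΔT + βΔS across each adjacent pair:
  51–60 m: −αΔT+βΔS = −(2.2 × 10⁻⁴)(-2.7)+(7.8 × 10⁻⁴)(+1.42) = 1.7 × 10⁻³ → stable
  60–129 m: −αΔT+βΔS = −(2.2 × 10⁻⁴)(+5.0)+(7.8 × 10⁻⁴)(-1.32) = -2.1 × 10⁻³ → UNSTABLE
  129–138 m: −αΔT+βΔS = −(2.2 × 10⁻⁴)(-8.4)+(7.8 × 10⁻⁴)(+1.47) = 3.0 × 10⁻³ → stable
The 60–129 m interval has Δρ < 0: lighter water underlies denser water.

60–129 m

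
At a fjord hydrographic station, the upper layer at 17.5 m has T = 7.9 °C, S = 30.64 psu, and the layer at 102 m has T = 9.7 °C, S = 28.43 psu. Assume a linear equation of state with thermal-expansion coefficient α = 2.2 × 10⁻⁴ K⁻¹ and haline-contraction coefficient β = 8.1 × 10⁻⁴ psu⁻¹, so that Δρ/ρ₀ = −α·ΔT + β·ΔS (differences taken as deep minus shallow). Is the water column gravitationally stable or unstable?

unstable

ΔT = 9.7 − 7.9 = +1.8 K and ΔS = 28.43 − 30.64 = -2.21 psu (deep − shallow).
−αΔT = -3.96 × 10⁻⁴; βΔS = -1.7901 × 10⁻³; sum Δρ/ρ₀ = -2.1861 × 10⁻³.
Δρ/ρ₀ < 0, so Δρ < 0: deeper water is lighter → statically unstable; the column would overturn.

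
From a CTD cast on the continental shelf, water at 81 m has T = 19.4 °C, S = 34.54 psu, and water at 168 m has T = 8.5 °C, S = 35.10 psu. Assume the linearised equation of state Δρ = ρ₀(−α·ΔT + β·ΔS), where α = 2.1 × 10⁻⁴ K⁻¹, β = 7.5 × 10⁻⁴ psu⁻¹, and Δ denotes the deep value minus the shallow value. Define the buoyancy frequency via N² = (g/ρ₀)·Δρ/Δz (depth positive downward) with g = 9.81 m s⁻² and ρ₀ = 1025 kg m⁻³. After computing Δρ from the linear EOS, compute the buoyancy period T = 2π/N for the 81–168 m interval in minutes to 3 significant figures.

5.99 min

ΔT = -10.9 K, ΔS = +0.56 psu (deep − shallow).
Δρ/ρ₀ = −αΔT + βΔS = 2.289 × 10⁻³ + 4.20 × 10⁻⁴ = 2.709 × 10⁻³, so Δρ ≈ 2.777 kg m⁻³.
N² = (g/ρ₀)·Δρ/Δz = g·(Δρ/ρ₀)/Δz = 9.81 × 2.709 × 10⁻³ / 87 = 3.0546 × 10⁻⁴ s⁻².
N = √(3.0546 × 10⁻⁴) = 0.017477 rad s⁻¹ → T = 2π/N = 359.51 s = 5.9918 min ≈ 5.99 min.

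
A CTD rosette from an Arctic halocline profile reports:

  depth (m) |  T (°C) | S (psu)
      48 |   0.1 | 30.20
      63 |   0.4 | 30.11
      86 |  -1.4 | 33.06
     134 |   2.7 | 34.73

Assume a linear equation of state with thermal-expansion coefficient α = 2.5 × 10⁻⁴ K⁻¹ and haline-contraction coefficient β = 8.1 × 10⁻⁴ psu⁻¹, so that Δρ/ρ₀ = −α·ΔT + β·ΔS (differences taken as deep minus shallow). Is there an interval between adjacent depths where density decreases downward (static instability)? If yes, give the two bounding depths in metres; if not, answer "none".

48–63 m

Evaluate Δρ/ρ₀ = −αΔT + βΔS across each adjacent pair:
  48–63 m: −αΔT+βΔS = −(2.5 × 10⁻⁴)(+0.3)+(8.1 × 10⁻⁴)(-0.09) = -1.5 × 10⁻⁴ → UNSTABLE
  63–86 m: −αΔT+βΔS = −(2.5 × 10⁻⁴)(-1.8)+(8.1 × 10⁻⁴)(+2.95) = 2.8 × 10⁻³ → stable
  86–134 m: −αΔT+βΔS = −(2.5 × 10⁻⁴)(+4.1)+(8.1 × 10⁻⁴)(+1.67) = 3.3 × 10⁻⁴ → stable
The 48–63 m interval has Δρ < 0: lighter water underlies denser water.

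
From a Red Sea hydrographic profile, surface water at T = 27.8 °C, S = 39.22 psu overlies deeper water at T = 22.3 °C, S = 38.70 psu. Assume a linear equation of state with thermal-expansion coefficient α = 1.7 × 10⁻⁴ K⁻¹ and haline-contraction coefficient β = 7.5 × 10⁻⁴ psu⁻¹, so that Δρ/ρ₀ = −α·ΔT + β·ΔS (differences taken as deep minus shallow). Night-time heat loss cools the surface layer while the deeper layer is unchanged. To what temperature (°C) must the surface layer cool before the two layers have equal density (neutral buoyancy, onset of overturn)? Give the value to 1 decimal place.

24.6 °C

Neutral buoyancy requires Δρ = 0, i.e. −α(T_deep − T_surf′) + β(S_deep − S_surf) = 0.
T_surf′ = T_deep − (β/α)·ΔS = 22.3 − (7.5 × 10⁻⁴/1.7 × 10⁻⁴)·(-0.52) = 24.594 °C.
Cooling required: 27.8 − (24.594) = 3.206 °C.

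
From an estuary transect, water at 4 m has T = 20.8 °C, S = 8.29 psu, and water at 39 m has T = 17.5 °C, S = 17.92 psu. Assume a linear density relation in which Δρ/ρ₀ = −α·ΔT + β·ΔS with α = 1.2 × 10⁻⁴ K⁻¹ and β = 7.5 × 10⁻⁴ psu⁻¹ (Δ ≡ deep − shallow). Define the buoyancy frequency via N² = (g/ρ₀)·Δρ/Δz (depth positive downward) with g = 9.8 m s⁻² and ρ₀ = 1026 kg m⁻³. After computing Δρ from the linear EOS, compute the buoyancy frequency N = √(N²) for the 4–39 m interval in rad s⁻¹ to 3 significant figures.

ΔT = -3.3 K, ΔS = +9.63 psu (deep − shallow).
Δρ/ρ₀ = −αΔT + βΔS = 3.96 × 10⁻⁴ + 7.2225 × 10⁻³ = 7.6185 × 10⁻³, so Δρ ≈ 7.817 kg m⁻³.
N² = (g/ρ₀)·Δρ/Δz = g·(Δρ/ρ₀)/Δz = 9.8 × 7.6185 × 10⁻³ / 35 = 2.1332 × 10⁻³ s⁻².
N = √(2.1332 × 10⁻³) = 0.046187 rad s⁻¹ ≈ 0.0462 rad s⁻¹.

0.0462 rad s⁻¹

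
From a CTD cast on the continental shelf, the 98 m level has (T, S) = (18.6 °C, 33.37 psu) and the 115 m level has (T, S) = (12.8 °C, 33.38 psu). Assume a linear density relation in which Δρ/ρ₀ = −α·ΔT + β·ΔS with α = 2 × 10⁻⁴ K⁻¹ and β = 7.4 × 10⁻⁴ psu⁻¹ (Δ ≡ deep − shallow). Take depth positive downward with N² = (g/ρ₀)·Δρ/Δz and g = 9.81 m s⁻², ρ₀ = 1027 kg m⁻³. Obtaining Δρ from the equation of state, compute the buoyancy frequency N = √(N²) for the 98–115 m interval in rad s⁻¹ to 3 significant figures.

ΔT = -5.8 K, ΔS = +0.01 psu (deep − shallow).
Δρ/ρ₀ = −αΔT + βΔS = 1.16 × 10⁻³ + 7.40 × 10⁻⁶ = 1.1674 × 10⁻³, so Δρ ≈ 1.199 kg m⁻³.
N² = (g/ρ₀)·Δρ/Δz = g·(Δρ/ρ₀)/Δz = 9.81 × 1.1674 × 10⁻³ / 17 = 6.7366 × 10⁻⁴ s⁻².
N = √(6.7366 × 10⁻⁴) = 0.025955 rad s⁻¹ ≈ 0.0260 rad s⁻¹.

0.0260 rad s⁻¹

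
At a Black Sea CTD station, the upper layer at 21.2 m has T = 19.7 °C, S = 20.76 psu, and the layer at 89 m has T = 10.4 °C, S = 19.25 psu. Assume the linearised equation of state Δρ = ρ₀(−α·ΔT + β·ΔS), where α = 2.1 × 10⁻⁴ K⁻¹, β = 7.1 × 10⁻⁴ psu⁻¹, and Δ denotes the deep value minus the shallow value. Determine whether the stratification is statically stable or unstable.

stable

ΔT = 10.4 − 19.7 = -9.3 K and ΔS = 19.25 − 20.76 = -1.51 psu (deep − shallow).
−αΔT = 1.953 × 10⁻³; βΔS = -1.0721 × 10⁻³; sum Δρ/ρ₀ = 8.809 × 10⁻⁴.
Δρ/ρ₀ > 0, so Δρ > 0: deeper water is denser → statically stable.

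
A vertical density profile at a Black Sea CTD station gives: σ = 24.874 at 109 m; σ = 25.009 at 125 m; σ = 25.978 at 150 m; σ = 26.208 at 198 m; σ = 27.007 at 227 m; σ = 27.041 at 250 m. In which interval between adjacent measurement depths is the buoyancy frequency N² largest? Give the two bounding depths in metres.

Compute the density gradient over each adjacent pair:
  109–125 m: Δρ/Δz = 0.135/16 = 8.4 × 10⁻³ kg m⁻⁴
  125–150 m: Δρ/Δz = 0.969/25 = 0.039 kg m⁻⁴
  150–198 m: Δρ/Δz = 0.230/48 = 4.8 × 10⁻³ kg m⁻⁴
  198–227 m: Δρ/Δz = 0.799/29 = 0.028 kg m⁻⁴
  227–250 m: Δρ/Δz = 0.034/23 = 1.5 × 10⁻³ kg m⁻⁴
The largest gradient is in the 125–150 m interval — the pycnocline.

125–150 m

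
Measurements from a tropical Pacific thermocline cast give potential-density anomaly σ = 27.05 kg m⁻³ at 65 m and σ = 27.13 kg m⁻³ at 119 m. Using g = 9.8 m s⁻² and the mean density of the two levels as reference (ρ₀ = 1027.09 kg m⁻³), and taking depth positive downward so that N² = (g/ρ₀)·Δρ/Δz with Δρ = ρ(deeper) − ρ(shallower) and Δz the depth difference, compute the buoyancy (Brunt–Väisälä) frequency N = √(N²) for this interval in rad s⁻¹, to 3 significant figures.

Δρ = 1027.13 − 1027.05 = 0.08 kg m⁻³ over Δz = 119 − 65 = 54 m.
N² = (9.8/1027.09) × (0.08/54) = 1.4136 × 10⁻⁵ s⁻².
N = √(1.4136 × 10⁻⁵) = 3.7598 × 10⁻³ rad s⁻¹ ≈ 3.76 × 10⁻³ rad s⁻¹.

3.76 × 10⁻³ rad s⁻¹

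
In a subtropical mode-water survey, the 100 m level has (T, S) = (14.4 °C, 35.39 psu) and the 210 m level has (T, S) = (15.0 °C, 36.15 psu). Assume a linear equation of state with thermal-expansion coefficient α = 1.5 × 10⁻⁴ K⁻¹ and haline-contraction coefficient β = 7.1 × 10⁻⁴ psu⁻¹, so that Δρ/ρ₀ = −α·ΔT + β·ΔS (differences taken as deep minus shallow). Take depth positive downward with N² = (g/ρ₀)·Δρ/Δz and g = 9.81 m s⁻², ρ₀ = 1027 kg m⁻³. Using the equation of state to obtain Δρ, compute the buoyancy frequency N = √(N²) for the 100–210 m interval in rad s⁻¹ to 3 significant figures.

6.33 × 10⁻³ rad s⁻¹

ΔT = +0.6 K, ΔS = +0.76 psu (deep − shallow).
Δρ/ρ₀ = −αΔT + βΔS = -9.00 × 10⁻⁵ + 5.396 × 10⁻⁴ = 4.496 × 10⁻⁴, so Δρ ≈ 0.4617 kg m⁻³.
N² = (g/ρ₀)·Δρ/Δz = g·(Δρ/ρ₀)/Δz = 9.81 × 4.496 × 10⁻⁴ / 110 = 4.0096 × 10⁻⁵ s⁻².
N = √(4.0096 × 10⁻⁵) = 6.3321 × 10⁻³ rad s⁻¹ ≈ 6.33 × 10⁻³ rad s⁻¹.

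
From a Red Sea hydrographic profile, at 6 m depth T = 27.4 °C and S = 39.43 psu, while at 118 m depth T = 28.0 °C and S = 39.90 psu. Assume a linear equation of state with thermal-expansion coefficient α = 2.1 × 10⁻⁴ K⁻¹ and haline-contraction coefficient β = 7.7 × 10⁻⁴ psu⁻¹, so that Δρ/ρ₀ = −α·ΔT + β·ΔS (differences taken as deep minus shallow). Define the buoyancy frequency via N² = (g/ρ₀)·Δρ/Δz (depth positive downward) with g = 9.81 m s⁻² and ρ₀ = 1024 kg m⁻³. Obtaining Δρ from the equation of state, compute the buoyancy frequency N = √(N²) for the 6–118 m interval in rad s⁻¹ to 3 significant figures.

ΔT = +0.6 K, ΔS = +0.47 psu (deep − shallow).
Δρ/ρ₀ = −αΔT + βΔS = -1.26 × 10⁻⁴ + 3.619 × 10⁻⁴ = 2.359 × 10⁻⁴, so Δρ ≈ 0.2416 kg m⁻³.
N² = (g/ρ₀)·Δρ/Δz = g·(Δρ/ρ₀)/Δz = 9.81 × 2.359 × 10⁻⁴ / 112 = 2.0662 × 10⁻⁵ s⁻².
N = √(2.0662 × 10⁻⁵) = 4.5455 × 10⁻³ rad s⁻¹ ≈ 4.55 × 10⁻³ rad s⁻¹.

4.55 × 10⁻³ rad s⁻¹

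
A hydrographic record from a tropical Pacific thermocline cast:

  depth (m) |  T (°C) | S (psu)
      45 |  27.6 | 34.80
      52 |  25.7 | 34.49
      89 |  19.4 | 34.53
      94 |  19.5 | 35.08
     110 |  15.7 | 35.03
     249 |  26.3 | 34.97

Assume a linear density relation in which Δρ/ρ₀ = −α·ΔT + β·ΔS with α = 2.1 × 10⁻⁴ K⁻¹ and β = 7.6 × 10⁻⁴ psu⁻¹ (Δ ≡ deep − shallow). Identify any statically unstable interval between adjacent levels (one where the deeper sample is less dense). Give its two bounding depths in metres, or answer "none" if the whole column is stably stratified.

Evaluate Δρ/ρ₀ = −αΔT + βΔS across each adjacent pair:
  45–52 m: −αΔT+βΔS = −(2.1 × 10⁻⁴)(-1.9)+(7.6 × 10⁻⁴)(-0.31) = 1.6 × 10⁻⁴ → stable
  52–89 m: −αΔT+βΔS = −(2.1 × 10⁻⁴)(-6.3)+(7.6 × 10⁻⁴)(+0.04) = 1.4 × 10⁻³ → stable
  89–94 m: −αΔT+βΔS = −(2.1 × 10⁻⁴)(+0.1)+(7.6 × 10⁻⁴)(+0.55) = 4.0 × 10⁻⁴ → stable
  94–110 m: −αΔT+βΔS = −(2.1 × 10⁻⁴)(-3.8)+(7.6 × 10⁻⁴)(-0.05) = 7.6 × 10⁻⁴ → stable
  110–249 m: −αΔT+βΔS = −(2.1 × 10⁻⁴)(+10.6)+(7.6 × 10⁻⁴)(-0.06) = -2.3 × 10⁻³ → UNSTABLE
The 110–249 m interval has Δρ < 0: lighter water underlies denser water.

110–249 m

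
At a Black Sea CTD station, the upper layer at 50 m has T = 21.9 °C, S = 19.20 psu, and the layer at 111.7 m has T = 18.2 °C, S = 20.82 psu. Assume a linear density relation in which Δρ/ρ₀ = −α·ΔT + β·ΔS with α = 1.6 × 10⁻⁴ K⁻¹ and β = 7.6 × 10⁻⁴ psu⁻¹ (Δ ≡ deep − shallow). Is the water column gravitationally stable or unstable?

stable

ΔT = 18.2 − 21.9 = -3.7 K and ΔS = 20.82 − 19.20 = +1.62 psu (deep − shallow).
−αΔT = 5.92 × 10⁻⁴; βΔS = 1.2312 × 10⁻³; sum Δρ/ρ₀ = 1.8232 × 10⁻³.
Δρ/ρ₀ > 0, so Δρ > 0: deeper water is denser → statically stable.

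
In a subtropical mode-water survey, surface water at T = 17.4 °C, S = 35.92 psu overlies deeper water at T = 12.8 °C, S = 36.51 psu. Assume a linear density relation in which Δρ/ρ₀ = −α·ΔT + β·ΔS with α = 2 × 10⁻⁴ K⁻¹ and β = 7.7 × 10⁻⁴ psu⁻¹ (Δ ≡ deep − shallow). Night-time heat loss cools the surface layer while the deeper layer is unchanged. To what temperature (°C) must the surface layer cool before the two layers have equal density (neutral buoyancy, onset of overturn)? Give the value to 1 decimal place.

10.5 °C

Neutral buoyancy requires Δρ = 0, i.e. −α(T_deep − T_surf′) + β(S_deep − S_surf) = 0.
T_surf′ = T_deep − (β/α)·ΔS = 12.8 − (7.7 × 10⁻⁴/2 × 10⁻⁴)·(+0.59) = 10.529 °C.
Cooling required: 17.4 − (10.529) = 6.871 °C.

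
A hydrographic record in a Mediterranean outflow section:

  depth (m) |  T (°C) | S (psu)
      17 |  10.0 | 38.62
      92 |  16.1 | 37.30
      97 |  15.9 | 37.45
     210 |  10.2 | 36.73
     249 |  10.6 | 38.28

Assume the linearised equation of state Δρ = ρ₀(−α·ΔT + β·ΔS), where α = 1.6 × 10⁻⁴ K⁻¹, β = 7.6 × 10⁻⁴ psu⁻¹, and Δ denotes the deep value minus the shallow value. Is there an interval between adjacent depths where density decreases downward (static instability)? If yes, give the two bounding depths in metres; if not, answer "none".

Evaluate Δρ/ρ₀ = −αΔT + βΔS across each adjacent pair:
  17–92 m: −αΔT+βΔS = −(1.6 × 10⁻⁴)(+6.1)+(7.6 × 10⁻⁴)(-1.32) = -2.0 × 10⁻³ → UNSTABLE
  92–97 m: −αΔT+βΔS = −(1.6 × 10⁻⁴)(-0.2)+(7.6 × 10⁻⁴)(+0.15) = 1.5 × 10⁻⁴ → stable
  97–210 m: −αΔT+βΔS = −(1.6 × 10⁻⁴)(-5.7)+(7.6 × 10⁻⁴)(-0.72) = 3.6 × 10⁻⁴ → stable
  210–249 m: −αΔT+βΔS = −(1.6 × 10⁻⁴)(+0.4)+(7.6 × 10⁻⁴)(+1.55) = 1.1 × 10⁻³ → stable
The 17–92 m interval has Δρ < 0: lighter water underlies denser water.

17–92 m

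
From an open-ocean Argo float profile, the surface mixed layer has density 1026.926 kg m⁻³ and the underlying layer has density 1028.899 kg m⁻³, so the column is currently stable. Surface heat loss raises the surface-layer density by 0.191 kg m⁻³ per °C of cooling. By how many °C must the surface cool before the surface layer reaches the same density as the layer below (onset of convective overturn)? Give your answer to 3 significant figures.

Density deficit of the surface layer: 1028.899 − 1026.926 = 1.973 kg m⁻³.
Required change = 1.973 / 0.191 = 10.3 °C.

10.3 °C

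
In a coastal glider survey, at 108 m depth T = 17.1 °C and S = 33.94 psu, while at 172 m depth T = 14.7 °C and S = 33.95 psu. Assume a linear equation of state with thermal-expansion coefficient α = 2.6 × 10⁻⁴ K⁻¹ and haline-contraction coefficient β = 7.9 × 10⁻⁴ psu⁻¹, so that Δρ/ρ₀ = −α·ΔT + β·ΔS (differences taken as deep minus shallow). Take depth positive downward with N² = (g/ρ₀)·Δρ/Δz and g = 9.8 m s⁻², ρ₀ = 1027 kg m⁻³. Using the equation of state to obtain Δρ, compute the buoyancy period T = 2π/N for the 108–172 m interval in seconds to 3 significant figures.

639 s

ΔT = -2.4 K, ΔS = +0.01 psu (deep − shallow).
Δρ/ρ₀ = −αΔT + βΔS = 6.24 × 10⁻⁴ + 7.90 × 10⁻⁶ = 6.319 × 10⁻⁴, so Δρ ≈ 0.6490 kg m⁻³.
N² = (g/ρ₀)·Δρ/Δz = g·(Δρ/ρ₀)/Δz = 9.8 × 6.319 × 10⁻⁴ / 64 = 9.6760 × 10⁻⁵ s⁻².
N = √(9.6760 × 10⁻⁵) = 9.8367 × 10⁻³ rad s⁻¹ → T = 2π/N = 638.75 s ≈ 639 s.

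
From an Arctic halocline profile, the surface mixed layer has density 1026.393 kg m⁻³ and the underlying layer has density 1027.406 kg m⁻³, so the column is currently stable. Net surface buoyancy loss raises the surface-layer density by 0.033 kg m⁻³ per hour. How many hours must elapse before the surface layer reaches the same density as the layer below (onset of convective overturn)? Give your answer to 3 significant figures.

Density deficit of the surface layer: 1027.406 − 1026.393 = 1.013 kg m⁻³.
Required change = 1.013 / 0.033 = 30.7 hours.

30.7 hours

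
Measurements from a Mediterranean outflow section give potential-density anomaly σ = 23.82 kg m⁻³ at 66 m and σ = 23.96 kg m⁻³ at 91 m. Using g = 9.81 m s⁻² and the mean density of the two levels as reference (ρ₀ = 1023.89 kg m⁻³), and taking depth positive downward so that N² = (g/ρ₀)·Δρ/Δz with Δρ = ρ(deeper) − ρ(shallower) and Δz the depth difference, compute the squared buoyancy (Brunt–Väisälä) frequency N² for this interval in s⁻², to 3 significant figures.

5.37 × 10⁻⁵ s⁻²

Δρ = 1023.96 − 1023.82 = 0.14 kg m⁻³ over Δz = 91 − 66 = 25 m.
N² = (9.81/1023.89) × (0.14/25) = 5.3654 × 10⁻⁵ s⁻² ≈ 5.37 × 10⁻⁵ s⁻².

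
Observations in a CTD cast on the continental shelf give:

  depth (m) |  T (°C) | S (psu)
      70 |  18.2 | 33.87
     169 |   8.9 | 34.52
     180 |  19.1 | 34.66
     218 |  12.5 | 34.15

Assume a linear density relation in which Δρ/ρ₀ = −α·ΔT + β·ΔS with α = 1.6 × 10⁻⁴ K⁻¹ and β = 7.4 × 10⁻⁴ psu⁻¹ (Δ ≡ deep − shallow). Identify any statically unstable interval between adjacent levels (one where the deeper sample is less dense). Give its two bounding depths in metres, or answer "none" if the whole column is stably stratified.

Evaluate Δρ/ρ₀ = −αΔT + βΔS across each adjacent pair:
  70–169 m: −αΔT+βΔS = −(1.6 × 10⁻⁴)(-9.3)+(7.4 × 10⁻⁴)(+0.65) = 2.0 × 10⁻³ → stable
  169–180 m: −αΔT+βΔS = −(1.6 × 10⁻⁴)(+10.2)+(7.4 × 10⁻⁴)(+0.14) = -1.5 × 10⁻³ → UNSTABLE
  180–218 m: −αΔT+βΔS = −(1.6 × 10⁻⁴)(-6.6)+(7.4 × 10⁻⁴)(-0.51) = 6.8 × 10⁻⁴ → stable
The 169–180 m interval has Δρ < 0: lighter water underlies denser water.

169–180 m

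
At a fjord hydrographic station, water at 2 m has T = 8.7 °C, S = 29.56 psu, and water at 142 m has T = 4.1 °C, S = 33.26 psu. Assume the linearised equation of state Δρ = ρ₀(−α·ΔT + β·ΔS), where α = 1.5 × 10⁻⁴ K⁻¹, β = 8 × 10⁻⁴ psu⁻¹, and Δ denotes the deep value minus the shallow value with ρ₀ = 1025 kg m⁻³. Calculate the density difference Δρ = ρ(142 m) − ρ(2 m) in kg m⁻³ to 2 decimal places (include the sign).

ΔT = -4.6 K, ΔS = +3.70 psu (deep − shallow).
Δρ/ρ₀ = −(1.5 × 10⁻⁴)(-4.6) + (8 × 10⁻⁴)(+3.70) = 3.65 × 10⁻³.
Δρ = 1025 × (3.65 × 10⁻³) = +3.74 kg m⁻³.
Positive Δρ: denser below, stable.

+3.74 kg m⁻³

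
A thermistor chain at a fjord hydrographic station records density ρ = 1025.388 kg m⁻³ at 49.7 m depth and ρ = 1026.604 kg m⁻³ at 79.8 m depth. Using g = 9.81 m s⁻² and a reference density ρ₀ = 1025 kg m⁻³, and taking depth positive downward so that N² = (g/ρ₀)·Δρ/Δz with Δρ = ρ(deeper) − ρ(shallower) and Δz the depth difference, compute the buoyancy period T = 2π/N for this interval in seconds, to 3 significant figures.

320 s

Δρ = 1026.604 − 1025.388 = 1.216 kg m⁻³ over Δz = 79.8 − 49.7 = 30.1 m.
N² = (9.81/1025) × (1.216/30.1) = 3.8664 × 10⁻⁴ s⁻².
N = √(3.8664 × 10⁻⁴) = 0.019663 rad s⁻¹, so T = 2π/N = 319.54 s ≈ 320 s.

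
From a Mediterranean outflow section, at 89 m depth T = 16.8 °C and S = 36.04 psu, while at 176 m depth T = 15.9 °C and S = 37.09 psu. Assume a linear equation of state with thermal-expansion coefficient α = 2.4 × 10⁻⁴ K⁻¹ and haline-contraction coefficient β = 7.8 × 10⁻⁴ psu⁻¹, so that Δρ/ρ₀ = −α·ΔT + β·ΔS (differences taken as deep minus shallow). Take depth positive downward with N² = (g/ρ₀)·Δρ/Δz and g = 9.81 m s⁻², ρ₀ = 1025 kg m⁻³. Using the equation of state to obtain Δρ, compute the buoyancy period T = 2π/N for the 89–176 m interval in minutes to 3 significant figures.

ΔT = -0.9 K, ΔS = +1.05 psu (deep − shallow).
Δρ/ρ₀ = −αΔT + βΔS = 2.16 × 10⁻⁴ + 8.19 × 10⁻⁴ = 1.035 × 10⁻³, so Δρ ≈ 1.061 kg m⁻³.
N² = (g/ρ₀)·Δρ/Δz = g·(Δρ/ρ₀)/Δz = 9.81 × 1.035 × 10⁻³ / 87 = 1.1671 × 10⁻⁴ s⁻².
N = √(1.1671 × 10⁻⁴) = 0.010803 rad s⁻¹ → T = 2π/N = 581.61 s = 9.6935 min ≈ 9.69 min.

9.69 min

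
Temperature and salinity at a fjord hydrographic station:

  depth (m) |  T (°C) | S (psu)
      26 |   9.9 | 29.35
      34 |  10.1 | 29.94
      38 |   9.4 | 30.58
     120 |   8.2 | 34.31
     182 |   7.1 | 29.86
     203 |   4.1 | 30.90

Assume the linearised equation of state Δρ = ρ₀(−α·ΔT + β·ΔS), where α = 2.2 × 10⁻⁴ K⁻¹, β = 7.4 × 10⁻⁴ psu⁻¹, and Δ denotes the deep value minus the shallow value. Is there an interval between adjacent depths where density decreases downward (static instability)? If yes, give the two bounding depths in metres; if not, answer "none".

Evaluate Δρ/ρ₀ = −αΔT + βΔS across each adjacent pair:
  26–34 m: −αΔT+βΔS = −(2.2 × 10⁻⁴)(+0.2)+(7.4 × 10⁻⁴)(+0.59) = 3.9 × 10⁻⁴ → stable
  34–38 m: −αΔT+βΔS = −(2.2 × 10⁻⁴)(-0.7)+(7.4 × 10⁻⁴)(+0.64) = 6.3 × 10⁻⁴ → stable
  38–120 m: −αΔT+βΔS = −(2.2 × 10⁻⁴)(-1.2)+(7.4 × 10⁻⁴)(+3.73) = 3.0 × 10⁻³ → stable
  120–182 m: −αΔT+βΔS = −(2.2 × 10⁻⁴)(-1.1)+(7.4 × 10⁻⁴)(-4.45) = -3.1 × 10⁻³ → UNSTABLE
  182–203 m: −αΔT+βΔS = −(2.2 × 10⁻⁴)(-3.0)+(7.4 × 10⁻⁴)(+1.04) = 1.4 × 10⁻³ → stable
The 120–182 m interval has Δρ < 0: lighter water underlies denser water.

120–182 m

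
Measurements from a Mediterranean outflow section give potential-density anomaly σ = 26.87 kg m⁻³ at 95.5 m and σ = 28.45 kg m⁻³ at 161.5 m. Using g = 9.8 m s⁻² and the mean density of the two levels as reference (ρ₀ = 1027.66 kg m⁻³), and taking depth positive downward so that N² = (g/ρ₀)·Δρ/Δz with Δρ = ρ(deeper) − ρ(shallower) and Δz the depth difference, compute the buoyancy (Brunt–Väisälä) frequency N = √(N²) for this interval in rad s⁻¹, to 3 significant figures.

0.0151 rad s⁻¹

Δρ = 1028.45 − 1026.87 = 1.58 kg m⁻³ over Δz = 161.5 − 95.5 = 66 m.
N² = (9.8/1027.66) × (1.58/66) = 2.2829 × 10⁻⁴ s⁻².
N = √(2.2829 × 10⁻⁴) = 0.015109 rad s⁻¹ ≈ 0.0151 rad s⁻¹.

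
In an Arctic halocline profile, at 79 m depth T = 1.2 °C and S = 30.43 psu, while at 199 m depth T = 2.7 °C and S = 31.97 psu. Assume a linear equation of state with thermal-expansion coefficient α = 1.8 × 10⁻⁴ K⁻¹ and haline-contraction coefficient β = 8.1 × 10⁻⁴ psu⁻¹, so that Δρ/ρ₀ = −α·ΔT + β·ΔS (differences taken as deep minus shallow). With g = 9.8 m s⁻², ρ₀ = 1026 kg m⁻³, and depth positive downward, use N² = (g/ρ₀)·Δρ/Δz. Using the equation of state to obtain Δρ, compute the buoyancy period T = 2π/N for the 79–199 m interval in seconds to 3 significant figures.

703 s

ΔT = +1.5 K, ΔS = +1.54 psu (deep − shallow).
Δρ/ρ₀ = −αΔT + βΔS = -2.70 × 10⁻⁴ + 1.2474 × 10⁻³ = 9.774 × 10⁻⁴, so Δρ ≈ 1.003 kg m⁻³.
N² = (g/ρ₀)·Δρ/Δz = g·(Δρ/ρ₀)/Δz = 9.8 × 9.774 × 10⁻⁴ / 120 = 7.9821 × 10⁻⁵ s⁻².
N = √(7.9821 × 10⁻⁵) = 8.9343 × 10⁻³ rad s⁻¹ → T = 2π/N = 703.27 s ≈ 703 s.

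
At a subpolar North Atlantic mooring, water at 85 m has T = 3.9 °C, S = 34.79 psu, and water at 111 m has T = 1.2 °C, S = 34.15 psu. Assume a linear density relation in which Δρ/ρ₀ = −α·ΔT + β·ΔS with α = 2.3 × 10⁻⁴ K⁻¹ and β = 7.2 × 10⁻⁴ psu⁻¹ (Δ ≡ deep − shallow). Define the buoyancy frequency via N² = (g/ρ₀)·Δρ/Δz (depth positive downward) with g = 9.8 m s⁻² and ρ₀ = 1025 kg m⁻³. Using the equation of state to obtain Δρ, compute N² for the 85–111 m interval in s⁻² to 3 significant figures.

ΔT = -2.7 K, ΔS = -0.64 psu (deep − shallow).
Δρ/ρ₀ = −αΔT + βΔS = 6.21 × 10⁻⁴ − 4.608 × 10⁻⁴ = 1.602 × 10⁻⁴, so Δρ ≈ 0.1642 kg m⁻³.
N² = (g/ρ₀)·Δρ/Δz = g·(Δρ/ρ₀)/Δz = 9.8 × 1.602 × 10⁻⁴ / 26 = 6.0383 × 10⁻⁵ s⁻² ≈ 6.04 × 10⁻⁵ s⁻².

6.04 × 10⁻⁵ s⁻²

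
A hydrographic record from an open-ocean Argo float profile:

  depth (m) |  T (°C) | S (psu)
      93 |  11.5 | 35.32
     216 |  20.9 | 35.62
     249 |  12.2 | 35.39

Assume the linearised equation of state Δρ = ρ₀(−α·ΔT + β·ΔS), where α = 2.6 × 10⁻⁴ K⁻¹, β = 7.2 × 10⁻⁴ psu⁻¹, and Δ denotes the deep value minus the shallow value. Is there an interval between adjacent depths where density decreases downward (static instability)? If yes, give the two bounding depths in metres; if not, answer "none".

93–216 m

Evaluate Δρ/ρ₀ = −αΔT + βΔS across each adjacent pair:
  93–216 m: −αΔT+βΔS = −(2.6 × 10⁻⁴)(+9.4)+(7.2 × 10⁻⁴)(+0.30) = -2.2 × 10⁻³ → UNSTABLE
  216–249 m: −αΔT+βΔS = −(2.6 × 10⁻⁴)(-8.7)+(7.2 × 10⁻⁴)(-0.23) = 2.1 × 10⁻³ → stable
The 93–216 m interval has Δρ < 0: lighter water underlies denser water.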